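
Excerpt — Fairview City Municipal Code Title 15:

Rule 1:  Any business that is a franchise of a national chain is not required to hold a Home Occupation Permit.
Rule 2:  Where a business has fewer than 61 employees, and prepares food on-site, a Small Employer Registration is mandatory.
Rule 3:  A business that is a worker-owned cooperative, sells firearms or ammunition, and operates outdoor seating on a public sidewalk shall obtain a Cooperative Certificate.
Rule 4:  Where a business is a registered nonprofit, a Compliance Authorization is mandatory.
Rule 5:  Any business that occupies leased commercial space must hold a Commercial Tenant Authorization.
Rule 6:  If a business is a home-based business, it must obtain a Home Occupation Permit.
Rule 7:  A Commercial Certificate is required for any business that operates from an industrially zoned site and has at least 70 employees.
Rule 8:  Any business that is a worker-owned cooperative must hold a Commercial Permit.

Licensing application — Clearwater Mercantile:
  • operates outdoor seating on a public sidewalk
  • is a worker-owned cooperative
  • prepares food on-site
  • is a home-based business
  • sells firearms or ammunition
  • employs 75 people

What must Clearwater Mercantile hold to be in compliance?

Rule 1: is a worker-owned cooperative (not: is a franchise of a national chain) → Home Occupation Permit exemption does not apply.
Rule 2: employees 75 ≥ 61; prepares food on-site → Small Employer Registration not required.
Rule 3: is a worker-owned cooperative; sells firearms or ammunition; operates outdoor seating on a public sidewalk → Cooperative Certificate required.
Rule 4: is a worker-owned cooperative (not: is a registered nonprofit) → Compliance Authorization not required.
Rule 5: is a home-based business (not: occupies leased commercial space) → Commercial Tenant Authorization not required.
Rule 6: is a home-based business → Home Occupation Permit required.
Rule 7: is a home-based business (not: operates from an industrially zoned site); employees 75 ≥ 70 → Commercial Certificate not required.
Rule 8: is a worker-owned cooperative → Commercial Permit required.

Commercial Permit, Cooperative Certificate, Home Occupation Permit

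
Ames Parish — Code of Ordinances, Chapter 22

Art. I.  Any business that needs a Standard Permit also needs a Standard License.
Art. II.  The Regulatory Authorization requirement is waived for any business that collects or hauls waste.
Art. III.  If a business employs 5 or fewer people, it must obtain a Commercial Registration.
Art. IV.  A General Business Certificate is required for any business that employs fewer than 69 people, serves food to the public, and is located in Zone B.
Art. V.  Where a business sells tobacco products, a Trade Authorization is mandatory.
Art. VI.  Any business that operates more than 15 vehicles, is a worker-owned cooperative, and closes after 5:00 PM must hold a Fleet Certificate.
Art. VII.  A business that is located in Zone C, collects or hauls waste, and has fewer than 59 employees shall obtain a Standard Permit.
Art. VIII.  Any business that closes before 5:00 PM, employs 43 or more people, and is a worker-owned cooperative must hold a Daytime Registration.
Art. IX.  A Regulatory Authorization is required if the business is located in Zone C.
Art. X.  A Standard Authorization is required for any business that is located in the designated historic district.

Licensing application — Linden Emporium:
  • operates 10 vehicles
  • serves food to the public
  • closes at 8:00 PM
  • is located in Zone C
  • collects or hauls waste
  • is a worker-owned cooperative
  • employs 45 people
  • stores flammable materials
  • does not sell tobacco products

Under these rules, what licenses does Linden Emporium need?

Art. I. Standard Permit is required → Standard License also required.
Art. II. collects or hauls waste → exempt from Regulatory Authorization.
Art. III. employees 45 > 5 → Commercial Registration not required.
Art. IV. employees 45 < 69; serves food to the public; is located in Zone C (not: is located in Zone B) → General Business Certificate not required.
Art. V. does not sell tobacco products → Trade Authorization not required.
Art. VI. vehicles 10 ≤ 15; is a worker-owned cooperative; closes 8:00 PM, after 5:00 PM → Fleet Certificate not required.
Art. VII. is located in Zone C; collects or hauls waste; employees 45 < 59 → Standard Permit required.
Art. VIII. closes 8:00 PM, after 5:00 PM; employees 45 ≥ 43; is a worker-owned cooperative → Daytime Registration not required.
Art. IX. is located in Zone C → Regulatory Authorization required.
Art. X. is located in Zone C (not: is located in the designated historic district) → Standard Authorization not required.

Standard License, Standard Permit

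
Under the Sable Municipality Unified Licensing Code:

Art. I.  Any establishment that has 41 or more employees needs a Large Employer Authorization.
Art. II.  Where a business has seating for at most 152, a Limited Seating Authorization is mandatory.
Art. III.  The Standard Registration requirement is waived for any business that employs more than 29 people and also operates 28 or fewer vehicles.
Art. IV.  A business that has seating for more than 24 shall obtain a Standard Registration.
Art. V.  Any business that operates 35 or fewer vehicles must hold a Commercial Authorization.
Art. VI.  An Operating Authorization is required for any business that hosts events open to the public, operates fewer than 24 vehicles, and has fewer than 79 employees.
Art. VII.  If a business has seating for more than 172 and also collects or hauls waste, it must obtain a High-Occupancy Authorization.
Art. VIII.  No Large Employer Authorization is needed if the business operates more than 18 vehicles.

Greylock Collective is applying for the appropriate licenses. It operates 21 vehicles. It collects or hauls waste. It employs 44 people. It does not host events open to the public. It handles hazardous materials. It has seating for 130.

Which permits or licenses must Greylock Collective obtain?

Art. I. employees 44 ≥ 41 → Large Employer Authorization required.
Art. II. seating 130 ≤ 152 → Limited Seating Authorization required.
Art. III. employees 44 > 29; vehicles 21 ≤ 28 → exempt from Standard Registration.
Art. IV. seating 130 > 24 → Standard Registration required.
Art. V. vehicles 21 ≤ 35 → Commercial Authorization required.
Art. VI. does not host events open to the public; vehicles 21 < 24; employees 44 < 79 → Operating Authorization not required.
Art. VII. seating 130 ≤ 172; collects or hauls waste → High-Occupancy Authorization not required.
Art. VIII. vehicles 21 > 18 → exempt from Large Employer Authorization.

Commercial Authorization, Limited Seating Authorization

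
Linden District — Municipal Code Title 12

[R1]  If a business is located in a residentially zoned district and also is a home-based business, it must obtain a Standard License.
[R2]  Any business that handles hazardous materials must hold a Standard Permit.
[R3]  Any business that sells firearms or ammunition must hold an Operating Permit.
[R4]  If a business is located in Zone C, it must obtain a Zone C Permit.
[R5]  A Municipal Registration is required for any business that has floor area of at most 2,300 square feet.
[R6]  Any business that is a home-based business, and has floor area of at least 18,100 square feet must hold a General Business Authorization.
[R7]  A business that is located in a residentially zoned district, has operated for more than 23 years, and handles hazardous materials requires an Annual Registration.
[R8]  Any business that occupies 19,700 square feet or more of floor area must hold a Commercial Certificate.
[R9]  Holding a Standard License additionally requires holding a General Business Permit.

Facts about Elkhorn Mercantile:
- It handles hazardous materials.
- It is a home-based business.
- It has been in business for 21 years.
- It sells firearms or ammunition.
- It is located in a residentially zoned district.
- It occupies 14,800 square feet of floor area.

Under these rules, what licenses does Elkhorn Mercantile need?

General Business Permit, Operating Permit, Standard License, Standard Permit

[R1] is located in a residentially zoned district; is a home-based business → Standard License required.
[R2] handles hazardous materials → Standard Permit required.
[R3] sells firearms or ammunition → Operating Permit required.
[R4] is located in a residentially zoned district (not: is located in Zone C) → Zone C Permit not required.
[R5] floor area 14,800 square feet > 2,300 square feet → Municipal Registration not required.
[R6] is a home-based business; floor area 14,800 square feet < 18,100 square feet → General Business Authorization not required.
[R7] is located in a residentially zoned district; years in business 21 ≤ 23; handles hazardous materials → Annual Registration not required.
[R8] floor area 14,800 square feet < 19,700 square feet → Commercial Certificate not required.
[R9] Standard License is required → General Business Permit also required.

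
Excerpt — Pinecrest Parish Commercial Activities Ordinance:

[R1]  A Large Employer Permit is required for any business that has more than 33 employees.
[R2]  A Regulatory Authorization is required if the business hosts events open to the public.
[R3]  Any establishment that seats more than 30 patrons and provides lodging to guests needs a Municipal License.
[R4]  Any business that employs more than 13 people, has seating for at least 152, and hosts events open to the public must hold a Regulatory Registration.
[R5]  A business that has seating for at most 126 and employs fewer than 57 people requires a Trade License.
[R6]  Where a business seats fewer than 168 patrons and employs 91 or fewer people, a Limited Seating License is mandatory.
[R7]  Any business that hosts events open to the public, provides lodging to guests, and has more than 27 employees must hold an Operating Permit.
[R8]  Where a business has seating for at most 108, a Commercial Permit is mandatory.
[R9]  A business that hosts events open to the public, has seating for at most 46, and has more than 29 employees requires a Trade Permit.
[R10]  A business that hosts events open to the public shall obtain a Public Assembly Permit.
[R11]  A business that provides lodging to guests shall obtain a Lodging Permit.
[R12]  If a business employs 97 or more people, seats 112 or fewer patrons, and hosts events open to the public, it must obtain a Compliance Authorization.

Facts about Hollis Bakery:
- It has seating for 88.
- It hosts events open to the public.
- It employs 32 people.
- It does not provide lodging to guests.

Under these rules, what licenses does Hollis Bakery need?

[R1] employees 32 ≤ 33 → Large Employer Permit not required.
[R2] hosts events open to the public → Regulatory Authorization required.
[R3] seating 88 > 30; does not provide lodging to guests → Municipal License not required.
[R4] employees 32 > 13; seating 88 < 152; hosts events open to the public → Regulatory Registration not required.
[R5] seating 88 ≤ 126; employees 32 < 57 → Trade License required.
[R6] seating 88 < 168; employees 32 ≤ 91 → Limited Seating License required.
[R7] hosts events open to the public; does not provide lodging to guests; employees 32 > 27 → Operating Permit not required.
[R8] seating 88 ≤ 108 → Commercial Permit required.
[R9] hosts events open to the public; seating 88 > 46; employees 32 > 29 → Trade Permit not required.
[R10] hosts events open to the public → Public Assembly Permit required.
[R11] does not provide lodging to guests → Lodging Permit not required.
[R12] employees 32 < 97; seating 88 ≤ 112; hosts events open to the public → Compliance Authorization not required.

Commercial Permit, Limited Seating License, Public Assembly Permit, Regulatory Authorization, Trade License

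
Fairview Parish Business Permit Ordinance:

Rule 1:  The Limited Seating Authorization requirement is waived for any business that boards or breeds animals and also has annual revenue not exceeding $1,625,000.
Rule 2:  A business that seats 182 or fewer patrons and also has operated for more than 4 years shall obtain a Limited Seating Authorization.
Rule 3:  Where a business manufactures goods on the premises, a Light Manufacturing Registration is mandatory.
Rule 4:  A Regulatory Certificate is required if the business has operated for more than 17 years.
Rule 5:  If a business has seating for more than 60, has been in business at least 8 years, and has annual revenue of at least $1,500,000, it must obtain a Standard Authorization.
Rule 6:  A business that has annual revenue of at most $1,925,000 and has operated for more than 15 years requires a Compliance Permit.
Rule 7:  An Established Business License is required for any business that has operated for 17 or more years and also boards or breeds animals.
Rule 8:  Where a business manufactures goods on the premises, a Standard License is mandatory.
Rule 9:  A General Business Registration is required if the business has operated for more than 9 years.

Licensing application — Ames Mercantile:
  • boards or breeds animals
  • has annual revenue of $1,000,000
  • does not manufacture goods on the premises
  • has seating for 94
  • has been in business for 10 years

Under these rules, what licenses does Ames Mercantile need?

Rule 1: boards or breeds animals; revenue $1,000,000 ≤ $1,625,000 → exempt from Limited Seating Authorization.
Rule 2: seating 94 ≤ 182; years in business 10 > 4 → Limited Seating Authorization required.
Rule 3: does not manufacture goods on the premises → Light Manufacturing Registration not required.
Rule 4: years in business 10 ≤ 17 → Regulatory Certificate not required.
Rule 5: seating 94 > 60; years in business 10 ≥ 8; revenue $1,000,000 < $1,500,000 → Standard Authorization not required.
Rule 6: revenue $1,000,000 ≤ $1,925,000; years in business 10 ≤ 15 → Compliance Permit not required.
Rule 7: years in business 10 < 17; boards or breeds animals → Established Business License not required.
Rule 8: does not manufacture goods on the premises → Standard License not required.
Rule 9: years in business 10 > 9 → General Business Registration required.

General Business Registration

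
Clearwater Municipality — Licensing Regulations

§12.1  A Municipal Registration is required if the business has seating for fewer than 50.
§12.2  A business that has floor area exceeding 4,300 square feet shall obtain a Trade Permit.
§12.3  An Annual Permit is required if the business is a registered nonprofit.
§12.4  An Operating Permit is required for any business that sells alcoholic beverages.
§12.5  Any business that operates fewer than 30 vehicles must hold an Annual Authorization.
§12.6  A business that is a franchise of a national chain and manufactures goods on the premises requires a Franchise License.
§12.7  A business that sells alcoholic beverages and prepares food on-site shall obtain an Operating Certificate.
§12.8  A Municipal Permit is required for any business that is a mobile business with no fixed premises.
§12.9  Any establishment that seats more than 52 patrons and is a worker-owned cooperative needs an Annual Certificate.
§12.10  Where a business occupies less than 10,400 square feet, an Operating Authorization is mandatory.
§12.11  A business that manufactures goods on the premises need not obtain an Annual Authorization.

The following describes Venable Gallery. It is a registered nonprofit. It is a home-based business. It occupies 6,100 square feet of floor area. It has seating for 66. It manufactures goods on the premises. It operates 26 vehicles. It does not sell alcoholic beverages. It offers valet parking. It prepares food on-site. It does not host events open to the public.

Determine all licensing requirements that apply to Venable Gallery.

Annual Permit, Operating Authorization, Trade Permit

§12.1 seating 66 ≥ 50 → Municipal Registration not required.
§12.2 floor area 6,100 square feet > 4,300 square feet → Trade Permit required.
§12.3 is a registered nonprofit → Annual Permit required.
§12.4 does not sell alcoholic beverages → Operating Permit not required.
§12.5 vehicles 26 < 30 → Annual Authorization required.
§12.6 is a registered nonprofit (not: is a franchise of a national chain); manufactures goods on the premises → Franchise License not required.
§12.7 does not sell alcoholic beverages; prepares food on-site → Operating Certificate not required.
§12.8 is a home-based business (not: is a mobile business with no fixed premises) → Municipal Permit not required.
§12.9 seating 66 > 52; is a registered nonprofit (not: is a worker-owned cooperative) → Annual Certificate not required.
§12.10 floor area 6,100 square feet < 10,400 square feet → Operating Authorization required.
§12.11 manufactures goods on the premises → exempt from Annual Authorization.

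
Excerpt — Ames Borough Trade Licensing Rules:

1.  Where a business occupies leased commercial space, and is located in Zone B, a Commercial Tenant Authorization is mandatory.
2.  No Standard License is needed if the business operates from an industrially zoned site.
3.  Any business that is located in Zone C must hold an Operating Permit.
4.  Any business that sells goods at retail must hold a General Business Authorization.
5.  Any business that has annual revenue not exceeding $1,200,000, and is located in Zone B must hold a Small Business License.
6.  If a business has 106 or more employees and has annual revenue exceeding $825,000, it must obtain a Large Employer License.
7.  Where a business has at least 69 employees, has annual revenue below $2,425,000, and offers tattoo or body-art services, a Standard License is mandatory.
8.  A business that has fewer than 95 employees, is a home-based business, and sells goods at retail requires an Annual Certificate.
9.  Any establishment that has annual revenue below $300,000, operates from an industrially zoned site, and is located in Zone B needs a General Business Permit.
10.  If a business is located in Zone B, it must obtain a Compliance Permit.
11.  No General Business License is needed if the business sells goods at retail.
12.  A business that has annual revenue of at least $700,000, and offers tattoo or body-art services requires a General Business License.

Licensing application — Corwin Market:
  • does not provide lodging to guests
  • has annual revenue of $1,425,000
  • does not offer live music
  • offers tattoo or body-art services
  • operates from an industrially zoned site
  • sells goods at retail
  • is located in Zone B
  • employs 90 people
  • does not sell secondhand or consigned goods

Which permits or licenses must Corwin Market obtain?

1. operates from an industrially zoned site (not: occupies leased commercial space); is located in Zone B → Commercial Tenant Authorization not required.
2. operates from an industrially zoned site → exempt from Standard License.
3. is located in Zone B (not: is located in Zone C) → Operating Permit not required.
4. sells goods at retail → General Business Authorization required.
5. revenue $1,425,000 > $1,200,000; is located in Zone B → Small Business License not required.
6. employees 90 < 106; revenue $1,425,000 > $825,000 → Large Employer License not required.
7. employees 90 ≥ 69; revenue $1,425,000 < $2,425,000; offers tattoo or body-art services → Standard License required.
8. employees 90 < 95; operates from an industrially zoned site (not: is a home-based business); sells goods at retail → Annual Certificate not required.
9. revenue $1,425,000 ≥ $300,000; operates from an industrially zoned site; is located in Zone B → General Business Permit not required.
10. is located in Zone B → Compliance Permit required.
11. sells goods at retail → exempt from General Business License.
12. revenue $1,425,000 ≥ $700,000; offers tattoo or body-art services → General Business License required.

Compliance Permit, General Business Authorization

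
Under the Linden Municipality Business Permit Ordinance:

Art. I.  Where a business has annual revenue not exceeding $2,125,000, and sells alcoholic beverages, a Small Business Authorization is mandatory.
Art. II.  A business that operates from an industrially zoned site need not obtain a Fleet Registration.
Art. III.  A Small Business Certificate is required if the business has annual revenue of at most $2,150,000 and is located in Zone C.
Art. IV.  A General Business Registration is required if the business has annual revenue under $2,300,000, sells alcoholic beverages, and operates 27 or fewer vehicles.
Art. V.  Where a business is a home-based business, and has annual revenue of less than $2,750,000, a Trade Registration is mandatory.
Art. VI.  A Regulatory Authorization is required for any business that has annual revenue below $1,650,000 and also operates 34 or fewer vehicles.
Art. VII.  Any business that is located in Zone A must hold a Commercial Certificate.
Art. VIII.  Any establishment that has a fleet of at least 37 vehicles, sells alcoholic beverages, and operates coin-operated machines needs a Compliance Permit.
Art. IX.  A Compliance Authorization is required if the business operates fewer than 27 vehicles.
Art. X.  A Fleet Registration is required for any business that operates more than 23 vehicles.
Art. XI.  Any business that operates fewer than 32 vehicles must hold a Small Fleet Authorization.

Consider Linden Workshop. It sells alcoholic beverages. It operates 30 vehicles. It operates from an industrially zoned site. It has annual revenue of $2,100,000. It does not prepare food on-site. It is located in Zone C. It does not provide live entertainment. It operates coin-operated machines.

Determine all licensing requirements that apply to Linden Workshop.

Small Business Authorization, Small Business Certificate, Small Fleet Authorization

Art. I. revenue $2,100,000 ≤ $2,125,000; sells alcoholic beverages → Small Business Authorization required.
Art. II. operates from an industrially zoned site → exempt from Fleet Registration.
Art. III. revenue $2,100,000 ≤ $2,150,000; is located in Zone C → Small Business Certificate required.
Art. IV. revenue $2,100,000 < $2,300,000; sells alcoholic beverages; vehicles 30 > 27 → General Business Registration not required.
Art. V. operates from an industrially zoned site (not: is a home-based business); revenue $2,100,000 < $2,750,000 → Trade Registration not required.
Art. VI. revenue $2,100,000 ≥ $1,650,000; vehicles 30 ≤ 34 → Regulatory Authorization not required.
Art. VII. is located in Zone C (not: is located in Zone A) → Commercial Certificate not required.
Art. VIII. vehicles 30 < 37; sells alcoholic beverages; operates coin-operated machines → Compliance Permit not required.
Art. IX. vehicles 30 ≥ 27 → Compliance Authorization not required.
Art. X. vehicles 30 > 23 → Fleet Registration required.
Art. XI. vehicles 30 < 32 → Small Fleet Authorization required.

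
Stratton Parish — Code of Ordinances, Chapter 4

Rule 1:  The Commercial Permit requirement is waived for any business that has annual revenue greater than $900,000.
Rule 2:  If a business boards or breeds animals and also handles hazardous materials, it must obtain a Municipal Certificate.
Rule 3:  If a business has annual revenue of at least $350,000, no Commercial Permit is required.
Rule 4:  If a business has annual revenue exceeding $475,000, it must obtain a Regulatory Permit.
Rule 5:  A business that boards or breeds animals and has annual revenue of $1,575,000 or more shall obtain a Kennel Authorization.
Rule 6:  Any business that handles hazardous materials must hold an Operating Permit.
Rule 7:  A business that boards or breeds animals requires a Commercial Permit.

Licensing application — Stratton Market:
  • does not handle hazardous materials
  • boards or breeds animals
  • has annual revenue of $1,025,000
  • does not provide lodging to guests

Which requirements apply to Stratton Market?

Regulatory Permit

Rule 1: revenue $1,025,000 > $900,000 → exempt from Commercial Permit.
Rule 2: boards or breeds animals; does not handle hazardous materials → Municipal Certificate not required.
Rule 3: revenue $1,025,000 ≥ $350,000 → exempt from Commercial Permit.
Rule 4: revenue $1,025,000 > $475,000 → Regulatory Permit required.
Rule 5: boards or breeds animals; revenue $1,025,000 < $1,575,000 → Kennel Authorization not required.
Rule 6: does not handle hazardous materials → Operating Permit not required.
Rule 7: boards or breeds animals → Commercial Permit required.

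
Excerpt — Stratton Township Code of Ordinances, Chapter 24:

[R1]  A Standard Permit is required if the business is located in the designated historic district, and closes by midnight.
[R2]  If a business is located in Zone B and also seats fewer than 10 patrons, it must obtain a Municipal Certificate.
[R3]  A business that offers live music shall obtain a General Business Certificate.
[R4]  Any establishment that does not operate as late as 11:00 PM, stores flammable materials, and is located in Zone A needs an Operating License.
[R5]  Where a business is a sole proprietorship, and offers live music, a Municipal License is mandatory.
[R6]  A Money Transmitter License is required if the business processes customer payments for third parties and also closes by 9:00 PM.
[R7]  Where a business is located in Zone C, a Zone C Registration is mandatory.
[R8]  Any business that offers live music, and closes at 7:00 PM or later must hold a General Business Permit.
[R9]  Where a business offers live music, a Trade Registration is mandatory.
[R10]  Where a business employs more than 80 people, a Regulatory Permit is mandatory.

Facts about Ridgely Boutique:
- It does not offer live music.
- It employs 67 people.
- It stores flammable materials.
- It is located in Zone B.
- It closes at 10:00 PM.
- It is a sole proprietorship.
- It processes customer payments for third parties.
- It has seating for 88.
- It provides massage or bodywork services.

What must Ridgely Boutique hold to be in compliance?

[R1] is located in Zone B (not: is located in the designated historic district); closes 10:00 PM, at/before midnight → Standard Permit not required.
[R2] is located in Zone B; seating 88 ≥ 10 → Municipal Certificate not required.
[R3] does not offer live music → General Business Certificate not required.
[R4] closes 10:00 PM, at/before 11:00 PM; stores flammable materials; is located in Zone B (not: is located in Zone A) → Operating License not required.
[R5] is a sole proprietorship; does not offer live music → Municipal License not required.
[R6] processes customer payments for third parties; closes 10:00 PM, after 9:00 PM → Money Transmitter License not required.
[R7] is located in Zone B (not: is located in Zone C) → Zone C Registration not required.
[R8] does not offer live music; closes 10:00 PM, after 7:00 PM → General Business Permit not required.
[R9] does not offer live music → Trade Registration not required.
[R10] employees 67 ≤ 80 → Regulatory Permit not required.

None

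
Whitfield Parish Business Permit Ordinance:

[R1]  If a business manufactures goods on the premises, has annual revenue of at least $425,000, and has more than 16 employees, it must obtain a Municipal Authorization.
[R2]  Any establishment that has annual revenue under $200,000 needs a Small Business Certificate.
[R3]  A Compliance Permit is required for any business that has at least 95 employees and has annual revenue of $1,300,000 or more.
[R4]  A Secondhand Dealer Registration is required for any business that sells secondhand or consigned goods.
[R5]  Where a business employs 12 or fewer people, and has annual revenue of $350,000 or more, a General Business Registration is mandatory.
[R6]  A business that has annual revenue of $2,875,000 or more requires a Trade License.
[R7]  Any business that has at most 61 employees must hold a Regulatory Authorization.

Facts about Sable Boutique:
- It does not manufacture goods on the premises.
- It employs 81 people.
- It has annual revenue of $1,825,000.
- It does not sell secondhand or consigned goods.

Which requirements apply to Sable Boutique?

[R1] does not manufacture goods on the premises; revenue $1,825,000 ≥ $425,000; employees 81 > 16 → Municipal Authorization not required.
[R2] revenue $1,825,000 ≥ $200,000 → Small Business Certificate not required.
[R3] employees 81 < 95; revenue $1,825,000 ≥ $1,300,000 → Compliance Permit not required.
[R4] does not sell secondhand or consigned goods → Secondhand Dealer Registration not required.
[R5] employees 81 > 12; revenue $1,825,000 ≥ $350,000 → General Business Registration not required.
[R6] revenue $1,825,000 < $2,875,000 → Trade License not required.
[R7] employees 81 > 61 → Regulatory Authorization not required.

None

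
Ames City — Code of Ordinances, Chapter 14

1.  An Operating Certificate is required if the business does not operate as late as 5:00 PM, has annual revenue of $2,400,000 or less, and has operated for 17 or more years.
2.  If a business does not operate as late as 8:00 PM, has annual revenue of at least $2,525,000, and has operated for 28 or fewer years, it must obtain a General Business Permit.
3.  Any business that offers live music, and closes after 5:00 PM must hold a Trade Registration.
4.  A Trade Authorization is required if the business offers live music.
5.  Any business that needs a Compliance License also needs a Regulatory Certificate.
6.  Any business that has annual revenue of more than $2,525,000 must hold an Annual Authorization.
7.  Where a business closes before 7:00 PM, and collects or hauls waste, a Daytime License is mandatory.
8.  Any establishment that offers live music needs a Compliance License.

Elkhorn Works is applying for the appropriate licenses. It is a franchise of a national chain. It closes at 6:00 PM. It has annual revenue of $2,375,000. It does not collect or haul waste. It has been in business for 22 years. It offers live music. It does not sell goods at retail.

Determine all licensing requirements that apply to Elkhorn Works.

1. closes 6:00 PM, after 5:00 PM; revenue $2,375,000 ≤ $2,400,000; years in business 22 ≥ 17 → Operating Certificate not required.
2. closes 6:00 PM, at/before 8:00 PM; revenue $2,375,000 < $2,525,000; years in business 22 ≤ 28 → General Business Permit not required.
3. offers live music; closes 6:00 PM, after 5:00 PM → Trade Registration required.
4. offers live music → Trade Authorization required.
5. Compliance License is required → Regulatory Certificate also required.
6. revenue $2,375,000 ≤ $2,525,000 → Annual Authorization not required.
7. closes 6:00 PM, at/before 7:00 PM; does not collect or haul waste → Daytime License not required.
8. offers live music → Compliance License required.

Compliance License, Regulatory Certificate, Trade Authorization, Trade Registration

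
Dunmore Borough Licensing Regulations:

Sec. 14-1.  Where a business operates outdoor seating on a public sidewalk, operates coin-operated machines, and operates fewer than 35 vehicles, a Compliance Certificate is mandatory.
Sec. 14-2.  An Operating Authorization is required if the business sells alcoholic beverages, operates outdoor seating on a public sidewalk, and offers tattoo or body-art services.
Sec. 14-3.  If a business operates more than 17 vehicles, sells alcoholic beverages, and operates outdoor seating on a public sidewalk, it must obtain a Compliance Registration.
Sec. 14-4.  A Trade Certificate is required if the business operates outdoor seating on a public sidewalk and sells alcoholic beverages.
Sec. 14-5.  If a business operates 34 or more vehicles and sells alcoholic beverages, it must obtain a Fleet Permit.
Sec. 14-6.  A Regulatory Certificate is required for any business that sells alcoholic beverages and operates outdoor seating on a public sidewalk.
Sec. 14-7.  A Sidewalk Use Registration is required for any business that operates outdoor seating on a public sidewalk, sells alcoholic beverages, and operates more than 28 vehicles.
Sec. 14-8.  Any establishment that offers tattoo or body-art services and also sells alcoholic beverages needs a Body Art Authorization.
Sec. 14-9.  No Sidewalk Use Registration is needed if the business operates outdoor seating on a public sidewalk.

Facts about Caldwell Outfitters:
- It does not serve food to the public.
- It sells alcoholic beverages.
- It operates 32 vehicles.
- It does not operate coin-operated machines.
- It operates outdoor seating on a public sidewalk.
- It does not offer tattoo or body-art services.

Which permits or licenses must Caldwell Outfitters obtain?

Compliance Registration, Regulatory Certificate, Trade Certificate

Sec. 14-1. operates outdoor seating on a public sidewalk; does not operate coin-operated machines; vehicles 32 < 35 → Compliance Certificate not required.
Sec. 14-2. sells alcoholic beverages; operates outdoor seating on a public sidewalk; does not offer tattoo or body-art services → Operating Authorization not required.
Sec. 14-3. vehicles 32 > 17; sells alcoholic beverages; operates outdoor seating on a public sidewalk → Compliance Registration required.
Sec. 14-4. operates outdoor seating on a public sidewalk; sells alcoholic beverages → Trade Certificate required.
Sec. 14-5. vehicles 32 < 34; sells alcoholic beverages → Fleet Permit not required.
Sec. 14-6. sells alcoholic beverages; operates outdoor seating on a public sidewalk → Regulatory Certificate required.
Sec. 14-7. operates outdoor seating on a public sidewalk; sells alcoholic beverages; vehicles 32 > 28 → Sidewalk Use Registration required.
Sec. 14-8. does not offer tattoo or body-art services; sells alcoholic beverages → Body Art Authorization not required.
Sec. 14-9. operates outdoor seating on a public sidewalk → exempt from Sidewalk Use Registration.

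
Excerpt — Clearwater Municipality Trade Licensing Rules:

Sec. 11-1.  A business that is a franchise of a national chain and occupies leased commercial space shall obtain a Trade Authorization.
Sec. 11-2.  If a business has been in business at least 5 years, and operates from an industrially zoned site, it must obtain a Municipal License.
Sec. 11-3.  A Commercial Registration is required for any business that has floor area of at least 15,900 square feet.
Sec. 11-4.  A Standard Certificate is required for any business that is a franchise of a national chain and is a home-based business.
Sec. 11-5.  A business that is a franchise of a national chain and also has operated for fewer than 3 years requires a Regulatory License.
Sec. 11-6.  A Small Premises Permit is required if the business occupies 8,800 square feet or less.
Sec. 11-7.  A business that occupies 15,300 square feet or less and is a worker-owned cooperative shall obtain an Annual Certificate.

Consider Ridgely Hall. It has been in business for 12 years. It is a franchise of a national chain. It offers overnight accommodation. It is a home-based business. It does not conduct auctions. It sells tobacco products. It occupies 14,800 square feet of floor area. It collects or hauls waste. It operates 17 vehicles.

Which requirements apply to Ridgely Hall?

Sec. 11-1. is a franchise of a national chain; is a home-based business (not: occupies leased commercial space) → Trade Authorization not required.
Sec. 11-2. years in business 12 ≥ 5; is a home-based business (not: operates from an industrially zoned site) → Municipal License not required.
Sec. 11-3. floor area 14,800 square feet < 15,900 square feet → Commercial Registration not required.
Sec. 11-4. is a franchise of a national chain; is a home-based business → Standard Certificate required.
Sec. 11-5. is a franchise of a national chain; years in business 12 ≥ 3 → Regulatory License not required.
Sec. 11-6. floor area 14,800 square feet > 8,800 square feet → Small Premises Permit not required.
Sec. 11-7. floor area 14,800 square feet ≤ 15,300 square feet; is a franchise of a national chain (not: is a worker-owned cooperative) → Annual Certificate not required.

Standard Certificate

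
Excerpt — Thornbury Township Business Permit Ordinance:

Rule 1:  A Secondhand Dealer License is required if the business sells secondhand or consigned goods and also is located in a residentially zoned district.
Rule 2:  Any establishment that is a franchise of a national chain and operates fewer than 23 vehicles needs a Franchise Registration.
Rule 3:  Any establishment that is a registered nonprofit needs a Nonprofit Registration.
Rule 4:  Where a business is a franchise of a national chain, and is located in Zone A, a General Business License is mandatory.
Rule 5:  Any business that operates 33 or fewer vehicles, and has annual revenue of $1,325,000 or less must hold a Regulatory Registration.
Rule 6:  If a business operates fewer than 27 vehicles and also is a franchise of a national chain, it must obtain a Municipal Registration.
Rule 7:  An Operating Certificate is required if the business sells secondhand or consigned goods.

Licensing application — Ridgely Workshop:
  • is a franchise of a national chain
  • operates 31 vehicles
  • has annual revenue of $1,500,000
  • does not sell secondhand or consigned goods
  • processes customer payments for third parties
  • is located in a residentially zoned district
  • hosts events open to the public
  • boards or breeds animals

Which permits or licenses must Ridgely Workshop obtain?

None

Rule 1: does not sell secondhand or consigned goods; is located in a residentially zoned district → Secondhand Dealer License not required.
Rule 2: is a franchise of a national chain; vehicles 31 ≥ 23 → Franchise Registration not required.
Rule 3: is a franchise of a national chain (not: is a registered nonprofit) → Nonprofit Registration not required.
Rule 4: is a franchise of a national chain; is located in a residentially zoned district (not: is located in Zone A) → General Business License not required.
Rule 5: vehicles 31 ≤ 33; revenue $1,500,000 > $1,325,000 → Regulatory Registration not required.
Rule 6: vehicles 31 ≥ 27; is a franchise of a national chain → Municipal Registration not required.
Rule 7: does not sell secondhand or consigned goods → Operating Certificate not required.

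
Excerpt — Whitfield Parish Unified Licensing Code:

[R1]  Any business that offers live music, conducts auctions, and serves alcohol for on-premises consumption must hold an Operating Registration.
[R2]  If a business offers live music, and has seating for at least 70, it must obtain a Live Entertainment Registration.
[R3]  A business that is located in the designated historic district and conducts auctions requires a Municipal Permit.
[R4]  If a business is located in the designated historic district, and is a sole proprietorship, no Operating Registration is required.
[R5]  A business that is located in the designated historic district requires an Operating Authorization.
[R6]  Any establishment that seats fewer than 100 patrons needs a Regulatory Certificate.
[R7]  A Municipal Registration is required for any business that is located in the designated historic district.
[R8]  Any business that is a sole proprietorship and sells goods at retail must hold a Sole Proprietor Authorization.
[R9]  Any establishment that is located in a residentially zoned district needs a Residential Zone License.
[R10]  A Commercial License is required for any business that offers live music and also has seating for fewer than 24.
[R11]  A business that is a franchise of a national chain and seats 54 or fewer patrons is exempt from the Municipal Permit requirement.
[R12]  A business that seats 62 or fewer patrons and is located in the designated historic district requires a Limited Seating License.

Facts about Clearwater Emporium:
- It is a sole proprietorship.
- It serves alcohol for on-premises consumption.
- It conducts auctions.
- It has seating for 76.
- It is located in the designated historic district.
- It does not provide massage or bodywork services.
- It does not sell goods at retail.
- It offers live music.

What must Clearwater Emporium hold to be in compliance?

Live Entertainment Registration, Municipal Permit, Municipal Registration, Operating Authorization, Regulatory Certificate

[R1] offers live music; conducts auctions; serves alcohol for on-premises consumption → Operating Registration required.
[R2] offers live music; seating 76 ≥ 70 → Live Entertainment Registration required.
[R3] is located in the designated historic district; conducts auctions → Municipal Permit required.
[R4] is located in the designated historic district; is a sole proprietorship → exempt from Operating Registration.
[R5] is located in the designated historic district → Operating Authorization required.
[R6] seating 76 < 100 → Regulatory Certificate required.
[R7] is located in the designated historic district → Municipal Registration required.
[R8] is a sole proprietorship; does not sell goods at retail → Sole Proprietor Authorization not required.
[R9] is located in the designated historic district (not: is located in a residentially zoned district) → Residential Zone License not required.
[R10] offers live music; seating 76 ≥ 24 → Commercial License not required.
[R11] is a sole proprietorship (not: is a franchise of a national chain); seating 76 > 54 → Municipal Permit exemption does not apply.
[R12] seating 76 > 62; is located in the designated historic district → Limited Seating License not required.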